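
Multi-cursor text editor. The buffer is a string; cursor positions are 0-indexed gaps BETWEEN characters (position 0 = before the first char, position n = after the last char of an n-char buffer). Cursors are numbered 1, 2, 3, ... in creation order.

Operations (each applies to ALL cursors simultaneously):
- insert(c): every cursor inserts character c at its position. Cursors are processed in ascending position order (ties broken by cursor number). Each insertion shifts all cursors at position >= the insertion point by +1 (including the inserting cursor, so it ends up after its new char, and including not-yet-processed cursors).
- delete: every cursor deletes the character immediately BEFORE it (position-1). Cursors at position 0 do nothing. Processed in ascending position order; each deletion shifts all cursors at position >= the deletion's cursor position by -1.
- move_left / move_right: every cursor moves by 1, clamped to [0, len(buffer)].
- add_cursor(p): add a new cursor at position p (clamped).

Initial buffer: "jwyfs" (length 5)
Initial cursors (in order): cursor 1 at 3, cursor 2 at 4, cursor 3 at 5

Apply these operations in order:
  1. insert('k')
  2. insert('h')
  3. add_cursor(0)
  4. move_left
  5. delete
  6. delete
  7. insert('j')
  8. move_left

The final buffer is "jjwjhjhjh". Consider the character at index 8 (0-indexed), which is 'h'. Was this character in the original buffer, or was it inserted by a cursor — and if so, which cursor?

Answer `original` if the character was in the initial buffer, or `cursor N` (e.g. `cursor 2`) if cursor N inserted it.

After op 1 (insert('k')): buffer="jwykfksk" (len 8), cursors c1@4 c2@6 c3@8, authorship ...1.2.3
After op 2 (insert('h')): buffer="jwykhfkhskh" (len 11), cursors c1@5 c2@8 c3@11, authorship ...11.22.33
After op 3 (add_cursor(0)): buffer="jwykhfkhskh" (len 11), cursors c4@0 c1@5 c2@8 c3@11, authorship ...11.22.33
After op 4 (move_left): buffer="jwykhfkhskh" (len 11), cursors c4@0 c1@4 c2@7 c3@10, authorship ...11.22.33
After op 5 (delete): buffer="jwyhfhsh" (len 8), cursors c4@0 c1@3 c2@5 c3@7, authorship ...1.2.3
After op 6 (delete): buffer="jwhhh" (len 5), cursors c4@0 c1@2 c2@3 c3@4, authorship ..123
After op 7 (insert('j')): buffer="jjwjhjhjh" (len 9), cursors c4@1 c1@4 c2@6 c3@8, authorship 4..112233
After op 8 (move_left): buffer="jjwjhjhjh" (len 9), cursors c4@0 c1@3 c2@5 c3@7, authorship 4..112233
Authorship (.=original, N=cursor N): 4 . . 1 1 2 2 3 3
Index 8: author = 3

Answer: cursor 3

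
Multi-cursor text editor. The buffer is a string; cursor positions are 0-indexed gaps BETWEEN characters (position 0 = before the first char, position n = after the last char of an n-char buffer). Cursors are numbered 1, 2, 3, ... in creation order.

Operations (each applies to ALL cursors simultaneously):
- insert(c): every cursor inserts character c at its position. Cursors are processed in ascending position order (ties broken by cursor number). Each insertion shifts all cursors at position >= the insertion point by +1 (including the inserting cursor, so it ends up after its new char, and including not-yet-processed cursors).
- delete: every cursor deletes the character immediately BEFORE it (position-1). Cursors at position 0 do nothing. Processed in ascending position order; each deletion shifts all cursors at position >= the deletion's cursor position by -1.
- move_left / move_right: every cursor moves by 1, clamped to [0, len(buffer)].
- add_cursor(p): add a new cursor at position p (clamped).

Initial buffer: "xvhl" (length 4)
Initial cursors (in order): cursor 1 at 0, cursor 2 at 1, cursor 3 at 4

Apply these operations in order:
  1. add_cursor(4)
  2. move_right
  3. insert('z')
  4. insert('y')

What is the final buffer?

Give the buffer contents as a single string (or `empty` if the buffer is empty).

Answer: xzyvzyhlzzyy

Derivation:
After op 1 (add_cursor(4)): buffer="xvhl" (len 4), cursors c1@0 c2@1 c3@4 c4@4, authorship ....
After op 2 (move_right): buffer="xvhl" (len 4), cursors c1@1 c2@2 c3@4 c4@4, authorship ....
After op 3 (insert('z')): buffer="xzvzhlzz" (len 8), cursors c1@2 c2@4 c3@8 c4@8, authorship .1.2..34
After op 4 (insert('y')): buffer="xzyvzyhlzzyy" (len 12), cursors c1@3 c2@6 c3@12 c4@12, authorship .11.22..3434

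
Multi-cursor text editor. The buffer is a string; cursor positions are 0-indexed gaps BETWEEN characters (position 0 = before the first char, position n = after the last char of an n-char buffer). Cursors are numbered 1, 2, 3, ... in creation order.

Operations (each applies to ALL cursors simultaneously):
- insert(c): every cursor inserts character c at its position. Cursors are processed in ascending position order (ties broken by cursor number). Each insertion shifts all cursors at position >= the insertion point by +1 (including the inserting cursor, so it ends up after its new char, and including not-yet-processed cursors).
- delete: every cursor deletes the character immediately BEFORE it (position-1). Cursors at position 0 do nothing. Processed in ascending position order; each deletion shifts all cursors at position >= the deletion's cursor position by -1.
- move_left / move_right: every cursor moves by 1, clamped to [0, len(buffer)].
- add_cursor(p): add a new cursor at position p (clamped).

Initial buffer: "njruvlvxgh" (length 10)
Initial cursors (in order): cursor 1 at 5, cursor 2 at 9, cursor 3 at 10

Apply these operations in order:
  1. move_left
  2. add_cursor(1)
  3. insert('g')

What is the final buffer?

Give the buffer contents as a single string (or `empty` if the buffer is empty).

Answer: ngjrugvlvxgggh

Derivation:
After op 1 (move_left): buffer="njruvlvxgh" (len 10), cursors c1@4 c2@8 c3@9, authorship ..........
After op 2 (add_cursor(1)): buffer="njruvlvxgh" (len 10), cursors c4@1 c1@4 c2@8 c3@9, authorship ..........
After op 3 (insert('g')): buffer="ngjrugvlvxgggh" (len 14), cursors c4@2 c1@6 c2@11 c3@13, authorship .4...1....2.3.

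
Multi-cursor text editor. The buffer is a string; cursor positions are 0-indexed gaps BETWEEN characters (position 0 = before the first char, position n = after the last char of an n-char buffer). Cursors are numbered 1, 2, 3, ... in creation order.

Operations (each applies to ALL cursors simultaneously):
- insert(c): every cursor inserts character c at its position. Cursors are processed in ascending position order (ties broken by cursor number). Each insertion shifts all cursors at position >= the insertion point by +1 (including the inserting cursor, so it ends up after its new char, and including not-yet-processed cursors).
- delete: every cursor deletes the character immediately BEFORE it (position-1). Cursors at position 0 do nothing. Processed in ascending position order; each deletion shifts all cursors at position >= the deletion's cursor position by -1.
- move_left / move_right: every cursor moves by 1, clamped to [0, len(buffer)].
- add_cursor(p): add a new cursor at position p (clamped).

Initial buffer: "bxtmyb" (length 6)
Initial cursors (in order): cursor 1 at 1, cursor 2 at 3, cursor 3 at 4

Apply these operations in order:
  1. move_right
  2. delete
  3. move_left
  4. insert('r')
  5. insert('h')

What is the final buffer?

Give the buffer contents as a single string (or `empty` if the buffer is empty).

After op 1 (move_right): buffer="bxtmyb" (len 6), cursors c1@2 c2@4 c3@5, authorship ......
After op 2 (delete): buffer="btb" (len 3), cursors c1@1 c2@2 c3@2, authorship ...
After op 3 (move_left): buffer="btb" (len 3), cursors c1@0 c2@1 c3@1, authorship ...
After op 4 (insert('r')): buffer="rbrrtb" (len 6), cursors c1@1 c2@4 c3@4, authorship 1.23..
After op 5 (insert('h')): buffer="rhbrrhhtb" (len 9), cursors c1@2 c2@7 c3@7, authorship 11.2323..

Answer: rhbrrhhtb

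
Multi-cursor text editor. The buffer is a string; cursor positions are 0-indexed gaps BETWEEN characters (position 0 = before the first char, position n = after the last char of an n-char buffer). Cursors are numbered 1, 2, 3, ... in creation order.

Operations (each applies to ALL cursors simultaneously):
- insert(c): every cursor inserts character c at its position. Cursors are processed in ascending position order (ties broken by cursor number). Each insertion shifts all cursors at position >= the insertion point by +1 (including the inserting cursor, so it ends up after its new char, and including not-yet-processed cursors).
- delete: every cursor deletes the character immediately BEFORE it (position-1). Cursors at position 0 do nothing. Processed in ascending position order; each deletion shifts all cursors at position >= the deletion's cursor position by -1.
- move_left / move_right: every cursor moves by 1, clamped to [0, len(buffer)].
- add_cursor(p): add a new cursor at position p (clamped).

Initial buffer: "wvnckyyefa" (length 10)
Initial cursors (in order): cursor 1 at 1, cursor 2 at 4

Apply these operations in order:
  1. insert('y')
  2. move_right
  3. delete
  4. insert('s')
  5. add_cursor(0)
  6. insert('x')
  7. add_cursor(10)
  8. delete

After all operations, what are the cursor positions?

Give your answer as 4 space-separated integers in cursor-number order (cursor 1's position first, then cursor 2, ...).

After op 1 (insert('y')): buffer="wyvncykyyefa" (len 12), cursors c1@2 c2@6, authorship .1...2......
After op 2 (move_right): buffer="wyvncykyyefa" (len 12), cursors c1@3 c2@7, authorship .1...2......
After op 3 (delete): buffer="wyncyyyefa" (len 10), cursors c1@2 c2@5, authorship .1..2.....
After op 4 (insert('s')): buffer="wysncysyyefa" (len 12), cursors c1@3 c2@7, authorship .11..22.....
After op 5 (add_cursor(0)): buffer="wysncysyyefa" (len 12), cursors c3@0 c1@3 c2@7, authorship .11..22.....
After op 6 (insert('x')): buffer="xwysxncysxyyefa" (len 15), cursors c3@1 c1@5 c2@10, authorship 3.111..222.....
After op 7 (add_cursor(10)): buffer="xwysxncysxyyefa" (len 15), cursors c3@1 c1@5 c2@10 c4@10, authorship 3.111..222.....
After op 8 (delete): buffer="wysncyyyefa" (len 11), cursors c3@0 c1@3 c2@6 c4@6, authorship .11..2.....

Answer: 3 6 0 6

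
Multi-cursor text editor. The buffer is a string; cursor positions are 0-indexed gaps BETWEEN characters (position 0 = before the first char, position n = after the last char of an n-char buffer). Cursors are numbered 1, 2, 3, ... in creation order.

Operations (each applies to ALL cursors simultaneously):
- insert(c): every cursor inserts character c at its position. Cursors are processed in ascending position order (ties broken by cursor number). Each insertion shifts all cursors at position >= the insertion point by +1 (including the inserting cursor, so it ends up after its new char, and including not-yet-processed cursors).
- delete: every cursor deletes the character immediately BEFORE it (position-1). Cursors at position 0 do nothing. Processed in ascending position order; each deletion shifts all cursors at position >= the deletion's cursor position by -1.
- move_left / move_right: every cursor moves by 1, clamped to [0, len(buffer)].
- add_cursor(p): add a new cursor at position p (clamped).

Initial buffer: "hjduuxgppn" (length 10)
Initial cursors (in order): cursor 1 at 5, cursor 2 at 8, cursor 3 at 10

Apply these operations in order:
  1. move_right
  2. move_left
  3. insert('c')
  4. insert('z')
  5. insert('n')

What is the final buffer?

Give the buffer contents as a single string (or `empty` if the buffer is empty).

After op 1 (move_right): buffer="hjduuxgppn" (len 10), cursors c1@6 c2@9 c3@10, authorship ..........
After op 2 (move_left): buffer="hjduuxgppn" (len 10), cursors c1@5 c2@8 c3@9, authorship ..........
After op 3 (insert('c')): buffer="hjduucxgpcpcn" (len 13), cursors c1@6 c2@10 c3@12, authorship .....1...2.3.
After op 4 (insert('z')): buffer="hjduuczxgpczpczn" (len 16), cursors c1@7 c2@12 c3@15, authorship .....11...22.33.
After op 5 (insert('n')): buffer="hjduucznxgpcznpcznn" (len 19), cursors c1@8 c2@14 c3@18, authorship .....111...222.333.

Answer: hjduucznxgpcznpcznn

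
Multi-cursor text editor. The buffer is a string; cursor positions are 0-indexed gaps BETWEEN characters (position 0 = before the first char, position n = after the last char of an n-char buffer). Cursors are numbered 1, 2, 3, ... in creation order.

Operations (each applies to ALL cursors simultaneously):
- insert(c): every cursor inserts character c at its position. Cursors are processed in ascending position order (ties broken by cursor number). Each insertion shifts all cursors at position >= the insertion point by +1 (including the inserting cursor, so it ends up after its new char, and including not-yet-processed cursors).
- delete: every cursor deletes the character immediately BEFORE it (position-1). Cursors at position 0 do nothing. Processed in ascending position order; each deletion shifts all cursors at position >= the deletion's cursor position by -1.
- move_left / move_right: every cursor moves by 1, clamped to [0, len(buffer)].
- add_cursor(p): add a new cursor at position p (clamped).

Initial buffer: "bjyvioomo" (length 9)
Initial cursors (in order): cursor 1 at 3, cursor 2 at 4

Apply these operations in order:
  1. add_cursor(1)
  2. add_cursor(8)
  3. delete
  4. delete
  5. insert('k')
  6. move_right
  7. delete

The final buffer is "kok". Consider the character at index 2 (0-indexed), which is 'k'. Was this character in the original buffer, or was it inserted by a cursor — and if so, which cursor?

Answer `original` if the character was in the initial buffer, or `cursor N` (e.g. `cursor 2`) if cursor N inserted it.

Answer: cursor 4

Derivation:
After op 1 (add_cursor(1)): buffer="bjyvioomo" (len 9), cursors c3@1 c1@3 c2@4, authorship .........
After op 2 (add_cursor(8)): buffer="bjyvioomo" (len 9), cursors c3@1 c1@3 c2@4 c4@8, authorship .........
After op 3 (delete): buffer="jiooo" (len 5), cursors c3@0 c1@1 c2@1 c4@4, authorship .....
After op 4 (delete): buffer="ioo" (len 3), cursors c1@0 c2@0 c3@0 c4@2, authorship ...
After op 5 (insert('k')): buffer="kkkioko" (len 7), cursors c1@3 c2@3 c3@3 c4@6, authorship 123..4.
After op 6 (move_right): buffer="kkkioko" (len 7), cursors c1@4 c2@4 c3@4 c4@7, authorship 123..4.
After op 7 (delete): buffer="kok" (len 3), cursors c1@1 c2@1 c3@1 c4@3, authorship 1.4
Authorship (.=original, N=cursor N): 1 . 4
Index 2: author = 4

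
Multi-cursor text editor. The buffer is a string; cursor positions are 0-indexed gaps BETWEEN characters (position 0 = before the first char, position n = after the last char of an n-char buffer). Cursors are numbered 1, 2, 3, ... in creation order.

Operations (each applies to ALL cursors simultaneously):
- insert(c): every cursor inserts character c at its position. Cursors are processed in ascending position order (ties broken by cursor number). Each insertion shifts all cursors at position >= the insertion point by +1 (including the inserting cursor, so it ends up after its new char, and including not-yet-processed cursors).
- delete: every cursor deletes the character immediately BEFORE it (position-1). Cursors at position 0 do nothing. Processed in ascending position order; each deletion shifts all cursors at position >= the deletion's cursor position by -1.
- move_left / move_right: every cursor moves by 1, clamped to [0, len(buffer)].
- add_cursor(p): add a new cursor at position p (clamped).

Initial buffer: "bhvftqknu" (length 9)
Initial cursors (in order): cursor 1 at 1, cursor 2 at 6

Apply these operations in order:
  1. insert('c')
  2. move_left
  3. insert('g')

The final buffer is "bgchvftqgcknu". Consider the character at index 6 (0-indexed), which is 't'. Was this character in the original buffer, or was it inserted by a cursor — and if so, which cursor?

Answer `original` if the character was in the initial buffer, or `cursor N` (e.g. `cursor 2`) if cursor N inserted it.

Answer: original

Derivation:
After op 1 (insert('c')): buffer="bchvftqcknu" (len 11), cursors c1@2 c2@8, authorship .1.....2...
After op 2 (move_left): buffer="bchvftqcknu" (len 11), cursors c1@1 c2@7, authorship .1.....2...
After op 3 (insert('g')): buffer="bgchvftqgcknu" (len 13), cursors c1@2 c2@9, authorship .11.....22...
Authorship (.=original, N=cursor N): . 1 1 . . . . . 2 2 . . .
Index 6: author = original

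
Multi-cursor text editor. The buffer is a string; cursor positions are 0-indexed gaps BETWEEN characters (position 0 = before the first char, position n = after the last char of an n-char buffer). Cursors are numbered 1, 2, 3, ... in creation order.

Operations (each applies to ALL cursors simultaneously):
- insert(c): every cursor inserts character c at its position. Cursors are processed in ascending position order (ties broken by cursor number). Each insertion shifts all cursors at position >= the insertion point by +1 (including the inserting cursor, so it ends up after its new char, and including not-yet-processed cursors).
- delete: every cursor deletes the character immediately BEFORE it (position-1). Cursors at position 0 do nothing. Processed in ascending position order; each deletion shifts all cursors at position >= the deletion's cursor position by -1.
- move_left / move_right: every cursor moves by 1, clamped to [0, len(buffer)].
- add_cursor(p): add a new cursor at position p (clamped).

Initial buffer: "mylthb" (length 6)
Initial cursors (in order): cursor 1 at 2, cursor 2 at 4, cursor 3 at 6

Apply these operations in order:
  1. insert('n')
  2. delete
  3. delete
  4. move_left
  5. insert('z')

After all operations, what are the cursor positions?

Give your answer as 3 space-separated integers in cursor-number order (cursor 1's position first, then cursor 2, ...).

Answer: 1 3 5

Derivation:
After op 1 (insert('n')): buffer="mynltnhbn" (len 9), cursors c1@3 c2@6 c3@9, authorship ..1..2..3
After op 2 (delete): buffer="mylthb" (len 6), cursors c1@2 c2@4 c3@6, authorship ......
After op 3 (delete): buffer="mlh" (len 3), cursors c1@1 c2@2 c3@3, authorship ...
After op 4 (move_left): buffer="mlh" (len 3), cursors c1@0 c2@1 c3@2, authorship ...
After op 5 (insert('z')): buffer="zmzlzh" (len 6), cursors c1@1 c2@3 c3@5, authorship 1.2.3.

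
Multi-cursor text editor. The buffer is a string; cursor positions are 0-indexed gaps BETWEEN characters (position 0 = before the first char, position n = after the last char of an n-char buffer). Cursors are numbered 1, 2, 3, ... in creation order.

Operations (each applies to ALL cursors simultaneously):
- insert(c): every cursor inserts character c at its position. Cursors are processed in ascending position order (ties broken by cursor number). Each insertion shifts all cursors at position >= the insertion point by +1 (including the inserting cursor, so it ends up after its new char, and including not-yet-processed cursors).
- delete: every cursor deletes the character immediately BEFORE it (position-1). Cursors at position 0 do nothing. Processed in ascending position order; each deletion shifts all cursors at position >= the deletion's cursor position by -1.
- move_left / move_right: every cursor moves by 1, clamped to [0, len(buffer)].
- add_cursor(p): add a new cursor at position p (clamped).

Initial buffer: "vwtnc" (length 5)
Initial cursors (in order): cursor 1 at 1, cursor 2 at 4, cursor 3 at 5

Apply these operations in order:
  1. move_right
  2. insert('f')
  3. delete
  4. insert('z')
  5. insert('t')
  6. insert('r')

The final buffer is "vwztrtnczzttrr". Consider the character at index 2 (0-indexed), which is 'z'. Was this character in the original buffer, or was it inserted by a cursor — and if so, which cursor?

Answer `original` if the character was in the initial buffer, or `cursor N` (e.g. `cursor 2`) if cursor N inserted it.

After op 1 (move_right): buffer="vwtnc" (len 5), cursors c1@2 c2@5 c3@5, authorship .....
After op 2 (insert('f')): buffer="vwftncff" (len 8), cursors c1@3 c2@8 c3@8, authorship ..1...23
After op 3 (delete): buffer="vwtnc" (len 5), cursors c1@2 c2@5 c3@5, authorship .....
After op 4 (insert('z')): buffer="vwztnczz" (len 8), cursors c1@3 c2@8 c3@8, authorship ..1...23
After op 5 (insert('t')): buffer="vwzttnczztt" (len 11), cursors c1@4 c2@11 c3@11, authorship ..11...2323
After op 6 (insert('r')): buffer="vwztrtnczzttrr" (len 14), cursors c1@5 c2@14 c3@14, authorship ..111...232323
Authorship (.=original, N=cursor N): . . 1 1 1 . . . 2 3 2 3 2 3
Index 2: author = 1

Answer: cursor 1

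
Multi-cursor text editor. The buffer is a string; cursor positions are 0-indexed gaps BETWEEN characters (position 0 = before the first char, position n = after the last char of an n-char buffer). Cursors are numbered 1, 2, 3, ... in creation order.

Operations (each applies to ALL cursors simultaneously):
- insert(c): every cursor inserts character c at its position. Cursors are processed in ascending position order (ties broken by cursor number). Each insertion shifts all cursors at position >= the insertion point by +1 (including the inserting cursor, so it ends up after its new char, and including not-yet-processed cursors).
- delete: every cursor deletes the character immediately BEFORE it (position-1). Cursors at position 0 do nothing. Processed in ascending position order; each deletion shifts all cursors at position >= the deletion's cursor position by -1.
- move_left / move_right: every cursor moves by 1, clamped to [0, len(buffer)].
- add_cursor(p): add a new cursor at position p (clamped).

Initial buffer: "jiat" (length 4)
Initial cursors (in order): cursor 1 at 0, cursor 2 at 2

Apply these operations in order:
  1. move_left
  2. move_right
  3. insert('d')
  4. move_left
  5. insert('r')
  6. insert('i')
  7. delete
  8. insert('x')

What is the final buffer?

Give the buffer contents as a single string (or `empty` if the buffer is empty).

After op 1 (move_left): buffer="jiat" (len 4), cursors c1@0 c2@1, authorship ....
After op 2 (move_right): buffer="jiat" (len 4), cursors c1@1 c2@2, authorship ....
After op 3 (insert('d')): buffer="jdidat" (len 6), cursors c1@2 c2@4, authorship .1.2..
After op 4 (move_left): buffer="jdidat" (len 6), cursors c1@1 c2@3, authorship .1.2..
After op 5 (insert('r')): buffer="jrdirdat" (len 8), cursors c1@2 c2@5, authorship .11.22..
After op 6 (insert('i')): buffer="jridiridat" (len 10), cursors c1@3 c2@7, authorship .111.222..
After op 7 (delete): buffer="jrdirdat" (len 8), cursors c1@2 c2@5, authorship .11.22..
After op 8 (insert('x')): buffer="jrxdirxdat" (len 10), cursors c1@3 c2@7, authorship .111.222..

Answer: jrxdirxdat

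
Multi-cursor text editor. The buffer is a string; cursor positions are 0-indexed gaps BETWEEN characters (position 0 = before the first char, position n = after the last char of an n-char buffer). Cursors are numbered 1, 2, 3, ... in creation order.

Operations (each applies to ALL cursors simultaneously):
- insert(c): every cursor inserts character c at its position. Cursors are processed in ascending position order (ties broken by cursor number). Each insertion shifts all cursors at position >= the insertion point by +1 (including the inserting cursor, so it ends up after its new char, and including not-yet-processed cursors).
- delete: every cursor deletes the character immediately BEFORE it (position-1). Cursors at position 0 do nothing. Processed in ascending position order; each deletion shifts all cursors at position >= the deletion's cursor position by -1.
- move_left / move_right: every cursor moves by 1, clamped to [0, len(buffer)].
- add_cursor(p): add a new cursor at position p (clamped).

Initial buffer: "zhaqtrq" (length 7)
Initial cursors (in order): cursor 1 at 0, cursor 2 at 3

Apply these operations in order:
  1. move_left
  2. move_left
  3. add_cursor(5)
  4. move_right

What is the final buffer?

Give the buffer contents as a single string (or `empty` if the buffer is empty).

After op 1 (move_left): buffer="zhaqtrq" (len 7), cursors c1@0 c2@2, authorship .......
After op 2 (move_left): buffer="zhaqtrq" (len 7), cursors c1@0 c2@1, authorship .......
After op 3 (add_cursor(5)): buffer="zhaqtrq" (len 7), cursors c1@0 c2@1 c3@5, authorship .......
After op 4 (move_right): buffer="zhaqtrq" (len 7), cursors c1@1 c2@2 c3@6, authorship .......

Answer: zhaqtrq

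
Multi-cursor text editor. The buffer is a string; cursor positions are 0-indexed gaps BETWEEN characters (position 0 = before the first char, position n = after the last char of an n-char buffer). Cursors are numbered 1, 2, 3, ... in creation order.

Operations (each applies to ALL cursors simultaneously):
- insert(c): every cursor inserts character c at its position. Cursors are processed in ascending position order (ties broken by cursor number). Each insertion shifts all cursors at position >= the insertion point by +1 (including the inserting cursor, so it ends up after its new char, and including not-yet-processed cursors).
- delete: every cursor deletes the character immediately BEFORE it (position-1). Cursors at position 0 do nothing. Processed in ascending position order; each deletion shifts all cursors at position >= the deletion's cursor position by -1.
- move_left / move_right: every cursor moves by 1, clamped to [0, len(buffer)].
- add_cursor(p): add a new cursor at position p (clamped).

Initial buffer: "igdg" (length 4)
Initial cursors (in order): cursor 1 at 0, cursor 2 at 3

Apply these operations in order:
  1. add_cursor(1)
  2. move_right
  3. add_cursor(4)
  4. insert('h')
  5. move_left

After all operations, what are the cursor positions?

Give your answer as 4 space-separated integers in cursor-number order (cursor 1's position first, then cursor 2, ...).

After op 1 (add_cursor(1)): buffer="igdg" (len 4), cursors c1@0 c3@1 c2@3, authorship ....
After op 2 (move_right): buffer="igdg" (len 4), cursors c1@1 c3@2 c2@4, authorship ....
After op 3 (add_cursor(4)): buffer="igdg" (len 4), cursors c1@1 c3@2 c2@4 c4@4, authorship ....
After op 4 (insert('h')): buffer="ihghdghh" (len 8), cursors c1@2 c3@4 c2@8 c4@8, authorship .1.3..24
After op 5 (move_left): buffer="ihghdghh" (len 8), cursors c1@1 c3@3 c2@7 c4@7, authorship .1.3..24

Answer: 1 7 3 7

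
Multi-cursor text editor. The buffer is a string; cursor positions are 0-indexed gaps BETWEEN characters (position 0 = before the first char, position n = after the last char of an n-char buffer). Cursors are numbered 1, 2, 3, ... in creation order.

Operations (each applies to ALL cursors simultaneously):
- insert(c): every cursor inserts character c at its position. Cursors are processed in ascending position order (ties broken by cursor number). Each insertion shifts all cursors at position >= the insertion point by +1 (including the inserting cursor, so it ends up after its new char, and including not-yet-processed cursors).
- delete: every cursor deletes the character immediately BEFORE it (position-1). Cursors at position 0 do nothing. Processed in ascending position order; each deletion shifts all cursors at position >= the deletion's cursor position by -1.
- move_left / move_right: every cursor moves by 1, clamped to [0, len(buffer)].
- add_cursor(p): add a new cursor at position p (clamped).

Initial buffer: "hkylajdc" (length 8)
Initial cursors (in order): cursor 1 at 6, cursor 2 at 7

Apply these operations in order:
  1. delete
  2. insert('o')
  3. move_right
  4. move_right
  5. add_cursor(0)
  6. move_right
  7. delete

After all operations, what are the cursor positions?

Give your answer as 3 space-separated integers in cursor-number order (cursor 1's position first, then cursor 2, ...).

Answer: 5 5 0

Derivation:
After op 1 (delete): buffer="hkylac" (len 6), cursors c1@5 c2@5, authorship ......
After op 2 (insert('o')): buffer="hkylaooc" (len 8), cursors c1@7 c2@7, authorship .....12.
After op 3 (move_right): buffer="hkylaooc" (len 8), cursors c1@8 c2@8, authorship .....12.
After op 4 (move_right): buffer="hkylaooc" (len 8), cursors c1@8 c2@8, authorship .....12.
After op 5 (add_cursor(0)): buffer="hkylaooc" (len 8), cursors c3@0 c1@8 c2@8, authorship .....12.
After op 6 (move_right): buffer="hkylaooc" (len 8), cursors c3@1 c1@8 c2@8, authorship .....12.
After op 7 (delete): buffer="kylao" (len 5), cursors c3@0 c1@5 c2@5, authorship ....1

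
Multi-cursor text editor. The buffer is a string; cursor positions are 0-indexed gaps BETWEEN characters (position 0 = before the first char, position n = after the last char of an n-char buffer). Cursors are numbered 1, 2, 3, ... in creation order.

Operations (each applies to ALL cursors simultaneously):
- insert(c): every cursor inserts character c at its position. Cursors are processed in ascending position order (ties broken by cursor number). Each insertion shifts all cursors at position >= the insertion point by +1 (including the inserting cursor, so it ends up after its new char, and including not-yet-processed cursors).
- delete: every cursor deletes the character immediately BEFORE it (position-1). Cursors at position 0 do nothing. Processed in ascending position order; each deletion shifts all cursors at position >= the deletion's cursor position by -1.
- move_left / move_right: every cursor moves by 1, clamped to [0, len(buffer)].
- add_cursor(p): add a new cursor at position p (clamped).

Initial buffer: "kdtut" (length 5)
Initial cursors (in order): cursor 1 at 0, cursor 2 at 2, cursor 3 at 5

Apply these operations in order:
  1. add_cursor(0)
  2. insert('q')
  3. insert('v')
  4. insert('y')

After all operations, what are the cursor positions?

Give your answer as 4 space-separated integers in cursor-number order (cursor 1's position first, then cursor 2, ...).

After op 1 (add_cursor(0)): buffer="kdtut" (len 5), cursors c1@0 c4@0 c2@2 c3@5, authorship .....
After op 2 (insert('q')): buffer="qqkdqtutq" (len 9), cursors c1@2 c4@2 c2@5 c3@9, authorship 14..2...3
After op 3 (insert('v')): buffer="qqvvkdqvtutqv" (len 13), cursors c1@4 c4@4 c2@8 c3@13, authorship 1414..22...33
After op 4 (insert('y')): buffer="qqvvyykdqvytutqvy" (len 17), cursors c1@6 c4@6 c2@11 c3@17, authorship 141414..222...333

Answer: 6 11 17 6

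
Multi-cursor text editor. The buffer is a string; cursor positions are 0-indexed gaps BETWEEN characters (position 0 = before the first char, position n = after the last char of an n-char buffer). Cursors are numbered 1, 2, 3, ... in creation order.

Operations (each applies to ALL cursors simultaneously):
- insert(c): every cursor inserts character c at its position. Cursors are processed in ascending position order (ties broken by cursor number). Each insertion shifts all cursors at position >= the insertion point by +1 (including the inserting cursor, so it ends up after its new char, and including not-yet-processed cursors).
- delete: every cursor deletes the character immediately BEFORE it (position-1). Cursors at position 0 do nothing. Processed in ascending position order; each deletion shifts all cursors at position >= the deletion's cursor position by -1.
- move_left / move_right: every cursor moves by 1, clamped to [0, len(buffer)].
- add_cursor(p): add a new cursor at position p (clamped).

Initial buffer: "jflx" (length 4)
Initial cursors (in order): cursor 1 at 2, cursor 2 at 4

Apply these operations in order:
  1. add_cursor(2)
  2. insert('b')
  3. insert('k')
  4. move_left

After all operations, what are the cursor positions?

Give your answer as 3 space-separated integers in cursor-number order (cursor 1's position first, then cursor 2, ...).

After op 1 (add_cursor(2)): buffer="jflx" (len 4), cursors c1@2 c3@2 c2@4, authorship ....
After op 2 (insert('b')): buffer="jfbblxb" (len 7), cursors c1@4 c3@4 c2@7, authorship ..13..2
After op 3 (insert('k')): buffer="jfbbkklxbk" (len 10), cursors c1@6 c3@6 c2@10, authorship ..1313..22
After op 4 (move_left): buffer="jfbbkklxbk" (len 10), cursors c1@5 c3@5 c2@9, authorship ..1313..22

Answer: 5 9 5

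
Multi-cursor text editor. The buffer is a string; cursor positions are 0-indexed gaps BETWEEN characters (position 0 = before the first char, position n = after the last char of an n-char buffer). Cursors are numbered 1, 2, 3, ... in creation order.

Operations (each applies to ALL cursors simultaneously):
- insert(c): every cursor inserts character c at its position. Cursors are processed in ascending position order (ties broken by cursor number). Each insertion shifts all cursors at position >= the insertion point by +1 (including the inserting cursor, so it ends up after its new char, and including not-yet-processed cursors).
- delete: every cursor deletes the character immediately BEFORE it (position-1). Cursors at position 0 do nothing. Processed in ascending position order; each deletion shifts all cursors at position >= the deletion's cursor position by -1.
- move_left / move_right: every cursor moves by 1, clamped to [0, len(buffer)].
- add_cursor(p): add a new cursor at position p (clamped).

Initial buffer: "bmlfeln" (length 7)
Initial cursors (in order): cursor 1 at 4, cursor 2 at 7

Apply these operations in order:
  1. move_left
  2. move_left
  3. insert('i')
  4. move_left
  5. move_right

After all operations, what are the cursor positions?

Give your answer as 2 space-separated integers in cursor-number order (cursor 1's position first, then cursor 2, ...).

After op 1 (move_left): buffer="bmlfeln" (len 7), cursors c1@3 c2@6, authorship .......
After op 2 (move_left): buffer="bmlfeln" (len 7), cursors c1@2 c2@5, authorship .......
After op 3 (insert('i')): buffer="bmilfeiln" (len 9), cursors c1@3 c2@7, authorship ..1...2..
After op 4 (move_left): buffer="bmilfeiln" (len 9), cursors c1@2 c2@6, authorship ..1...2..
After op 5 (move_right): buffer="bmilfeiln" (len 9), cursors c1@3 c2@7, authorship ..1...2..

Answer: 3 7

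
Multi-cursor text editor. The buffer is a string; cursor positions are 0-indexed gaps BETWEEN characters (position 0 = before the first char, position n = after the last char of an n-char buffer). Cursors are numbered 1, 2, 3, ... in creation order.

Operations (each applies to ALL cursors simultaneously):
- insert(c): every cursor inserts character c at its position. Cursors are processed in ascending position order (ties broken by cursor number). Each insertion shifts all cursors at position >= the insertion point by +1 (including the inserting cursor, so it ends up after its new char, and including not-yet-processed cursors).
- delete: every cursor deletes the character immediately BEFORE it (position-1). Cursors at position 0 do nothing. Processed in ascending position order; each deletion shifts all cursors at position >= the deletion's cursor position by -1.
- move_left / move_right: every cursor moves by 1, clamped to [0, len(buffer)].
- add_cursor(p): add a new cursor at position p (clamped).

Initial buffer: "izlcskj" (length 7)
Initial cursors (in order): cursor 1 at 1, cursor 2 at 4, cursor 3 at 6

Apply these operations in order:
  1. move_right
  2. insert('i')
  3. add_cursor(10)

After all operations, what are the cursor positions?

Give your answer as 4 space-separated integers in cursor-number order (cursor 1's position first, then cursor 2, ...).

Answer: 3 7 10 10

Derivation:
After op 1 (move_right): buffer="izlcskj" (len 7), cursors c1@2 c2@5 c3@7, authorship .......
After op 2 (insert('i')): buffer="izilcsikji" (len 10), cursors c1@3 c2@7 c3@10, authorship ..1...2..3
After op 3 (add_cursor(10)): buffer="izilcsikji" (len 10), cursors c1@3 c2@7 c3@10 c4@10, authorship ..1...2..3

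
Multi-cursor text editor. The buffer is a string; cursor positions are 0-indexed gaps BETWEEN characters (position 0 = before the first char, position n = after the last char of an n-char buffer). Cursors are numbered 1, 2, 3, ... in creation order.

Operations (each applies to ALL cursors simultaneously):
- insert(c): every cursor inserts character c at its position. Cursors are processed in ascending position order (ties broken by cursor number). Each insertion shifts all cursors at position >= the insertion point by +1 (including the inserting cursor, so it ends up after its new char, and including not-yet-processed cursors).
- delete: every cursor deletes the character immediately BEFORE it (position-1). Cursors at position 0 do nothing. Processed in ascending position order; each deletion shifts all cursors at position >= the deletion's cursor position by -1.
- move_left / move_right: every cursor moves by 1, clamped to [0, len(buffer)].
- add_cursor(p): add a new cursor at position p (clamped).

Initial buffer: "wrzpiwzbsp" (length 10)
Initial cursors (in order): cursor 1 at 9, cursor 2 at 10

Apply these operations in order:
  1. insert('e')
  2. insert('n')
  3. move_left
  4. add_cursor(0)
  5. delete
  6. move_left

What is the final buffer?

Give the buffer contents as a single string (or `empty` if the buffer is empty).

Answer: wrzpiwzbsnpn

Derivation:
After op 1 (insert('e')): buffer="wrzpiwzbsepe" (len 12), cursors c1@10 c2@12, authorship .........1.2
After op 2 (insert('n')): buffer="wrzpiwzbsenpen" (len 14), cursors c1@11 c2@14, authorship .........11.22
After op 3 (move_left): buffer="wrzpiwzbsenpen" (len 14), cursors c1@10 c2@13, authorship .........11.22
After op 4 (add_cursor(0)): buffer="wrzpiwzbsenpen" (len 14), cursors c3@0 c1@10 c2@13, authorship .........11.22
After op 5 (delete): buffer="wrzpiwzbsnpn" (len 12), cursors c3@0 c1@9 c2@11, authorship .........1.2
After op 6 (move_left): buffer="wrzpiwzbsnpn" (len 12), cursors c3@0 c1@8 c2@10, authorship .........1.2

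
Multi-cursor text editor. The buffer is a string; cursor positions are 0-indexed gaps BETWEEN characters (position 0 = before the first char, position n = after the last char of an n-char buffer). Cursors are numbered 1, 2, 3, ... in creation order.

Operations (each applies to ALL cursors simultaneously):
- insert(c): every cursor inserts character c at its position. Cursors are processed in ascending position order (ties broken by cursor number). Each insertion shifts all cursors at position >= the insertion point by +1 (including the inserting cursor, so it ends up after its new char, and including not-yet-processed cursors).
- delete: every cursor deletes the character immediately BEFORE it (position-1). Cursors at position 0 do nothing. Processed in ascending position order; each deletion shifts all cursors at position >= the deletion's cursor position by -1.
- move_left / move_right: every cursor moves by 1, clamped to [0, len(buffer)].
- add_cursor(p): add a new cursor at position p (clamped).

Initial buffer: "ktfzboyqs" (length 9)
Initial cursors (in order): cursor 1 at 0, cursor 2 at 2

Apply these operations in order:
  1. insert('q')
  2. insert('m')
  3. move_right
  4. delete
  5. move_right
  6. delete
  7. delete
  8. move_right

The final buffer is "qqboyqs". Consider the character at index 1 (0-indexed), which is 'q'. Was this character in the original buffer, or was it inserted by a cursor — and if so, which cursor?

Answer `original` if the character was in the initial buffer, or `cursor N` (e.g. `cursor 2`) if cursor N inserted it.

Answer: cursor 2

Derivation:
After op 1 (insert('q')): buffer="qktqfzboyqs" (len 11), cursors c1@1 c2@4, authorship 1..2.......
After op 2 (insert('m')): buffer="qmktqmfzboyqs" (len 13), cursors c1@2 c2@6, authorship 11..22.......
After op 3 (move_right): buffer="qmktqmfzboyqs" (len 13), cursors c1@3 c2@7, authorship 11..22.......
After op 4 (delete): buffer="qmtqmzboyqs" (len 11), cursors c1@2 c2@5, authorship 11.22......
After op 5 (move_right): buffer="qmtqmzboyqs" (len 11), cursors c1@3 c2@6, authorship 11.22......
After op 6 (delete): buffer="qmqmboyqs" (len 9), cursors c1@2 c2@4, authorship 1122.....
After op 7 (delete): buffer="qqboyqs" (len 7), cursors c1@1 c2@2, authorship 12.....
After op 8 (move_right): buffer="qqboyqs" (len 7), cursors c1@2 c2@3, authorship 12.....
Authorship (.=original, N=cursor N): 1 2 . . . . .
Index 1: author = 2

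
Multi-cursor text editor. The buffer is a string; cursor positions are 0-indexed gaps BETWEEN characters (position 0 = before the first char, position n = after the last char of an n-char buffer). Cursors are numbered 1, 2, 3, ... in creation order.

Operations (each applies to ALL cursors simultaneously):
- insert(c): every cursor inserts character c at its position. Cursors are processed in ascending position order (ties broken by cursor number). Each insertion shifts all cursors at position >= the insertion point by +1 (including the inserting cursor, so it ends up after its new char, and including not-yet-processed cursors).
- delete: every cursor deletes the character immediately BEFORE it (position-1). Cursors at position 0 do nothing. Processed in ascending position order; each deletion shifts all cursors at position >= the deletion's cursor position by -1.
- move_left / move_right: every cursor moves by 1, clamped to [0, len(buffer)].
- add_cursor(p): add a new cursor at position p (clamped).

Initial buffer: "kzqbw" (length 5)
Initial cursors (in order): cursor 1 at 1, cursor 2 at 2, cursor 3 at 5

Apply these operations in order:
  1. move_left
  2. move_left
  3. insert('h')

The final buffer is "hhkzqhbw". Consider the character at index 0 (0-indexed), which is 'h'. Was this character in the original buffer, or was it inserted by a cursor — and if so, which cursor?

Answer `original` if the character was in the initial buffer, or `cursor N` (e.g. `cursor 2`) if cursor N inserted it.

After op 1 (move_left): buffer="kzqbw" (len 5), cursors c1@0 c2@1 c3@4, authorship .....
After op 2 (move_left): buffer="kzqbw" (len 5), cursors c1@0 c2@0 c3@3, authorship .....
After op 3 (insert('h')): buffer="hhkzqhbw" (len 8), cursors c1@2 c2@2 c3@6, authorship 12...3..
Authorship (.=original, N=cursor N): 1 2 . . . 3 . .
Index 0: author = 1

Answer: cursor 1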